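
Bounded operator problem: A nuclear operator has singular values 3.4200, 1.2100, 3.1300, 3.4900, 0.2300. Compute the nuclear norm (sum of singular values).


The nuclear norm is the sum of all singular values.
||T||_1 = 3.4200 + 1.2100 + 3.1300 + 3.4900 + 0.2300
= 11.4800

11.4800


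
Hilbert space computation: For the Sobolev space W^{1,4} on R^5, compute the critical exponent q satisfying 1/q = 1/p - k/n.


Using the Sobolev embedding formula: 1/q = 1/p - k/n
1/q = 1/4 - 1/5 = 1/20
q = 1/(1/20) = 20

20.0000


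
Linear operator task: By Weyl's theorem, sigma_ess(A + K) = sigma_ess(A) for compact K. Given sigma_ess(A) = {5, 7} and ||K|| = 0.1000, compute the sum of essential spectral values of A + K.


By Weyl's theorem, the essential spectrum is invariant under compact perturbations.
sigma_ess(A + K) = sigma_ess(A) = {5, 7}
Sum = 5 + 7 = 12

12


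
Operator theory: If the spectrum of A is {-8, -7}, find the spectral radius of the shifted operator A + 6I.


Spectrum of A + 6I = {-2, -1}
Spectral radius = max |lambda| over the shifted spectrum
= max(2, 1) = 2

2


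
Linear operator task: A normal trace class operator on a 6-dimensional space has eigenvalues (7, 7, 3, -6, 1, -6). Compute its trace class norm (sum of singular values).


For a normal operator, singular values equal |eigenvalues|.
Trace norm = sum |lambda_i| = 7 + 7 + 3 + 6 + 1 + 6
= 30

30


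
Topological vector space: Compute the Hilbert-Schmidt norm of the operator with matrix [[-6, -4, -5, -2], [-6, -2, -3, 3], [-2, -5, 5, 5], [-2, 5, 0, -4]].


The Hilbert-Schmidt norm is sqrt(sum of squares of all entries).
Sum of squares = (-6)^2 + (-4)^2 + (-5)^2 + (-2)^2 + (-6)^2 + (-2)^2 + (-3)^2 + 3^2 + (-2)^2 + (-5)^2 + 5^2 + 5^2 + (-2)^2 + 5^2 + 0^2 + (-4)^2
= 36 + 16 + 25 + 4 + 36 + 4 + 9 + 9 + 4 + 25 + 25 + 25 + 4 + 25 + 0 + 16 = 263
||T||_HS = sqrt(263) = 16.2173

16.2173


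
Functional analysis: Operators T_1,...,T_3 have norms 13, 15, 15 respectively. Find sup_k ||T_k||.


By the Uniform Boundedness Principle, the supremum of norms is finite.
sup_k ||T_k|| = max(13, 15, 15) = 15

15


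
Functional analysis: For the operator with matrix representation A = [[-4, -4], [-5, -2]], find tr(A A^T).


trace(A * A^T) = sum of squares of all entries
= (-4)^2 + (-4)^2 + (-5)^2 + (-2)^2
= 16 + 16 + 25 + 4
= 61

61


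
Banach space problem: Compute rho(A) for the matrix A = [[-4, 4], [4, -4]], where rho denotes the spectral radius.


For a 2x2 matrix, eigenvalues satisfy lambda^2 - (trace)*lambda + det = 0
trace = -4 + -4 = -8
det = -4*-4 - 4*4 = 0
discriminant = (-8)^2 - 4*(0) = 64
spectral radius = max |eigenvalue| = 8.0000

8.0000


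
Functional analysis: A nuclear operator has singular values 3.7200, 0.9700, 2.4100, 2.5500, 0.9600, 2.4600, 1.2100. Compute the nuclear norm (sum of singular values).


The nuclear norm is the sum of all singular values.
||T||_1 = 3.7200 + 0.9700 + 2.4100 + 2.5500 + 0.9600 + 2.4600 + 1.2100
= 14.2800

14.2800


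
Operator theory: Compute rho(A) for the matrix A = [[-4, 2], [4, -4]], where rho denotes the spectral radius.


For a 2x2 matrix, eigenvalues satisfy lambda^2 - (trace)*lambda + det = 0
trace = -4 + -4 = -8
det = -4*-4 - 2*4 = 8
discriminant = (-8)^2 - 4*(8) = 32
spectral radius = max |eigenvalue| = 6.8284

6.8284


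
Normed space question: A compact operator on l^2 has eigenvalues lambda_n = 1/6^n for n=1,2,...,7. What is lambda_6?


The eigenvalue formula gives lambda_6 = 1/6^6
= 1/46656
= 2.1433e-05

2.1433e-05


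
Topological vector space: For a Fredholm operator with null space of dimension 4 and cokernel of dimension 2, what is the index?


The Fredholm index is defined as ind(T) = dim(ker T) - dim(coker T)
= 4 - 2
= 2

2


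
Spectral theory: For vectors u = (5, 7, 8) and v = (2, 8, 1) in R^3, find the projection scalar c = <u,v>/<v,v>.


Computing <u,v> = 5*2 + 7*8 + 8*1 = 74
Computing <v,v> = 2^2 + 8^2 + 1^2 = 69
Projection coefficient = 74/69 = 1.0725

1.0725


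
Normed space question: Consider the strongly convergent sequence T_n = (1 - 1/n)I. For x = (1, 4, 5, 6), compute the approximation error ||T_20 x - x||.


T_20 x - x = (1 - 1/20)x - x = -x/20
||x|| = sqrt(78) = 8.8318
||T_20 x - x|| = ||x||/20 = 8.8318/20 = 0.4416

0.4416


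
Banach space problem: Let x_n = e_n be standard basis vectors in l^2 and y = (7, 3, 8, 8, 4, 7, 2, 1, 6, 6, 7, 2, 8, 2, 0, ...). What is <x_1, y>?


x_1 = e_1 is the standard basis vector with 1 in position 1.
<x_1, y> = y_1 = 7
As n -> infinity, <x_n, y> -> 0, confirming weak convergence of (x_n) to 0.

7


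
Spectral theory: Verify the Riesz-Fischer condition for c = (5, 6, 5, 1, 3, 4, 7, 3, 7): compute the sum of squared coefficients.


sum |c_n|^2 = 5^2 + 6^2 + 5^2 + 1^2 + 3^2 + 4^2 + 7^2 + 3^2 + 7^2
= 25 + 36 + 25 + 1 + 9 + 16 + 49 + 9 + 49
= 219

219


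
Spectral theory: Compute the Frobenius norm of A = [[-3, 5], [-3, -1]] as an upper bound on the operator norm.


||A||_F^2 = sum a_ij^2
= (-3)^2 + 5^2 + (-3)^2 + (-1)^2
= 9 + 25 + 9 + 1 = 44
||A||_F = sqrt(44) = 6.6332

6.6332


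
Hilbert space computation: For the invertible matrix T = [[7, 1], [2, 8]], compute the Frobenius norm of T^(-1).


det(T) = 7*8 - 1*2 = 54
T^(-1) = (1/54) * [[8, -1], [-2, 7]] = [[0.1481, -0.0185], [-0.0370, 0.1296]]
||T^(-1)||_F^2 = 0.1481^2 + (-0.0185)^2 + (-0.0370)^2 + 0.1296^2 = 0.0405
||T^(-1)||_F = sqrt(0.0405) = 0.2012

0.2012


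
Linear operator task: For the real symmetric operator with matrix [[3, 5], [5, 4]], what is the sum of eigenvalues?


For a self-adjoint (symmetric) matrix, the eigenvalues are real.
The sum of eigenvalues equals the trace of the matrix.
trace = 3 + 4 = 7

7


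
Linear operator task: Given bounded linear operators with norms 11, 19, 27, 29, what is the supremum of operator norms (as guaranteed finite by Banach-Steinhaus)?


By the Uniform Boundedness Principle, the supremum of norms is finite.
sup_k ||T_k|| = max(11, 19, 27, 29) = 29

29


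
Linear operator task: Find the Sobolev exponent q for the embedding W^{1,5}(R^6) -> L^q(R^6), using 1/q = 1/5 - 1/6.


Using the Sobolev embedding formula: 1/q = 1/p - k/n
1/q = 1/5 - 1/6 = 1/30
q = 1/(1/30) = 30

30.0000


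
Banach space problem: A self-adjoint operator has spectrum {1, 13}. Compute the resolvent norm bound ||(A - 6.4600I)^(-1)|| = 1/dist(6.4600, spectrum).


dist(6.4600, {1, 13}) = min(|6.4600 - 1|, |6.4600 - 13|)
= min(5.4600, 6.5400) = 5.4600
Resolvent bound = 1/5.4600 = 0.1832

0.1832


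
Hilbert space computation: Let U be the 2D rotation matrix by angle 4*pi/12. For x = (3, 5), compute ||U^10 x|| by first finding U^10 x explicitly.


U is a rotation by theta = 4*pi/12
U^10 = rotation by 10*theta = 40*pi/12 = 16*pi/12 (mod 2*pi)
cos(16*pi/12) = -0.5000, sin(16*pi/12) = -0.8660
U^10 x = (-0.5000 * 3 - -0.8660 * 5, -0.8660 * 3 + -0.5000 * 5)
= (2.8301, -5.0981)
||U^10 x|| = sqrt(2.8301^2 + (-5.0981)^2) = sqrt(34.0000) = 5.8310

5.8310


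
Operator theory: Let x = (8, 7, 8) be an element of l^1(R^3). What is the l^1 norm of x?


The l^1 norm equals the sum of absolute values of all components.
||x||_1 = 8 + 7 + 8
= 23

23.0000


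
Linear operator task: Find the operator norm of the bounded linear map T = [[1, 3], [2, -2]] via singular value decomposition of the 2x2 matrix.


A^T A = [[5, -1], [-1, 13]]
trace(A^T A) = 18, det(A^T A) = 64
discriminant = 18^2 - 4*64 = 68
Largest eigenvalue of A^T A = (trace + sqrt(disc))/2 = 13.1231
||T|| = sqrt(13.1231) = 3.6226

3.6226


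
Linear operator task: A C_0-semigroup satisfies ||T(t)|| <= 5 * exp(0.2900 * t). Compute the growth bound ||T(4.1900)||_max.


||T(4.1900)|| <= 5 * exp(0.2900 * 4.1900)
= 5 * exp(1.2151)
= 5 * 3.3706
= 16.8532

16.8532


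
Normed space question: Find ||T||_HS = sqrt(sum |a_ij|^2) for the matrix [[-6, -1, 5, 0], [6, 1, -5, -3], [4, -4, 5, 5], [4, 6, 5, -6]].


The Hilbert-Schmidt norm is sqrt(sum of squares of all entries).
Sum of squares = (-6)^2 + (-1)^2 + 5^2 + 0^2 + 6^2 + 1^2 + (-5)^2 + (-3)^2 + 4^2 + (-4)^2 + 5^2 + 5^2 + 4^2 + 6^2 + 5^2 + (-6)^2
= 36 + 1 + 25 + 0 + 36 + 1 + 25 + 9 + 16 + 16 + 25 + 25 + 16 + 36 + 25 + 36 = 328
||T||_HS = sqrt(328) = 18.1108

18.1108


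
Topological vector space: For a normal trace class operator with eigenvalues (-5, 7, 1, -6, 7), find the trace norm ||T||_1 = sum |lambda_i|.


For a normal operator, singular values equal |eigenvalues|.
Trace norm = sum |lambda_i| = 5 + 7 + 1 + 6 + 7
= 26

26


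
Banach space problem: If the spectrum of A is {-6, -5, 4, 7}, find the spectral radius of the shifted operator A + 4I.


Spectrum of A + 4I = {-2, -1, 8, 11}
Spectral radius = max |lambda| over the shifted spectrum
= max(2, 1, 8, 11) = 11

11


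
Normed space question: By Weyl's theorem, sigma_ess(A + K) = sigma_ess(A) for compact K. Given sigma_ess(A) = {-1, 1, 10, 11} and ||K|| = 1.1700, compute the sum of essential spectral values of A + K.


By Weyl's theorem, the essential spectrum is invariant under compact perturbations.
sigma_ess(A + K) = sigma_ess(A) = {-1, 1, 10, 11}
Sum = -1 + 1 + 10 + 11 = 21

21


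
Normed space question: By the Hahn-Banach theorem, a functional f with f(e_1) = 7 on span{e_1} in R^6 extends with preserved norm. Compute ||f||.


The norm of f is given by ||f|| = sup_{||x||=1} |f(x)|.
On span{e_1}, ||e_1|| = 1, so ||f|| = |f(e_1)| / ||e_1||
= |7| / 1 = 7.0000

7.0000


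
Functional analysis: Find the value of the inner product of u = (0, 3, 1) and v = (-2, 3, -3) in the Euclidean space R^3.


Computing the standard inner product <u, v> = sum u_i * v_i
= 0*-2 + 3*3 + 1*-3
= 0 + 9 + -3
= 6

6


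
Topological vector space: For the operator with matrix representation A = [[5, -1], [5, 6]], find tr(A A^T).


trace(A * A^T) = sum of squares of all entries
= 5^2 + (-1)^2 + 5^2 + 6^2
= 25 + 1 + 25 + 36
= 87

87


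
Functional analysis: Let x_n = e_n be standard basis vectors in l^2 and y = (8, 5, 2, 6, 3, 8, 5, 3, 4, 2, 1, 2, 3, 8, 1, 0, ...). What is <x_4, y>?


x_4 = e_4 is the standard basis vector with 1 in position 4.
<x_4, y> = y_4 = 6
As n -> infinity, <x_n, y> -> 0, confirming weak convergence of (x_n) to 0.

6


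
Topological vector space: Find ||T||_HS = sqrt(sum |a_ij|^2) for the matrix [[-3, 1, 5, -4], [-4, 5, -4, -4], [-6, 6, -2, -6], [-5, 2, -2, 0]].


The Hilbert-Schmidt norm is sqrt(sum of squares of all entries).
Sum of squares = (-3)^2 + 1^2 + 5^2 + (-4)^2 + (-4)^2 + 5^2 + (-4)^2 + (-4)^2 + (-6)^2 + 6^2 + (-2)^2 + (-6)^2 + (-5)^2 + 2^2 + (-2)^2 + 0^2
= 9 + 1 + 25 + 16 + 16 + 25 + 16 + 16 + 36 + 36 + 4 + 36 + 25 + 4 + 4 + 0 = 269
||T||_HS = sqrt(269) = 16.4012

16.4012


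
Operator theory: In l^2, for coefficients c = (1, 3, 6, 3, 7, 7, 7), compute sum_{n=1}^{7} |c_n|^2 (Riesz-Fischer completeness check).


sum |c_n|^2 = 1^2 + 3^2 + 6^2 + 3^2 + 7^2 + 7^2 + 7^2
= 1 + 9 + 36 + 9 + 49 + 49 + 49
= 202

202


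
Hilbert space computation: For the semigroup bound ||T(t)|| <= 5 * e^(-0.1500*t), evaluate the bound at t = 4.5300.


||T(4.5300)|| <= 5 * exp(-0.1500 * 4.5300)
= 5 * exp(-0.6795)
= 5 * 0.5069
= 2.5344

2.5344


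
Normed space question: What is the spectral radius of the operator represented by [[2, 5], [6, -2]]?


For a 2x2 matrix, eigenvalues satisfy lambda^2 - (trace)*lambda + det = 0
trace = 2 + -2 = 0
det = 2*-2 - 5*6 = -34
discriminant = 0^2 - 4*(-34) = 136
spectral radius = max |eigenvalue| = 5.8310

5.8310


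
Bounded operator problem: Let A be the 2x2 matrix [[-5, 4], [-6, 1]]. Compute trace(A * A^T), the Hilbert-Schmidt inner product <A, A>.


trace(A * A^T) = sum of squares of all entries
= (-5)^2 + 4^2 + (-6)^2 + 1^2
= 25 + 16 + 36 + 1
= 78

78


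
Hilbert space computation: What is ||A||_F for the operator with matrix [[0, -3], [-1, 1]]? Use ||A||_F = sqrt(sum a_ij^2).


||A||_F^2 = sum a_ij^2
= 0^2 + (-3)^2 + (-1)^2 + 1^2
= 0 + 9 + 1 + 1 = 11
||A||_F = sqrt(11) = 3.3166

3.3166


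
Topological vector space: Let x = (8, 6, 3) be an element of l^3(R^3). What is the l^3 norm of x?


The l^3 norm = (sum |x_i|^3)^(1/3)
Sum of 3th powers = 512 + 216 + 27 = 755
||x||_3 = (755)^(1/3) = 9.1057

9.1057


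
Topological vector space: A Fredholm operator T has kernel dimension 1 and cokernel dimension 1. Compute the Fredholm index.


The Fredholm index is defined as ind(T) = dim(ker T) - dim(coker T)
= 1 - 1
= 0

0


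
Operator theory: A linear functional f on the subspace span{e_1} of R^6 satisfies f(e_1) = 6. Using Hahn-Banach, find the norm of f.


The norm of f is given by ||f|| = sup_{||x||=1} |f(x)|.
On span{e_1}, ||e_1|| = 1, so ||f|| = |f(e_1)| / ||e_1||
= |6| / 1 = 6.0000

6.0000


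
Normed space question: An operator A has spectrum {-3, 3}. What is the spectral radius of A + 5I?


Spectrum of A + 5I = {2, 8}
Spectral radius = max |lambda| over the shifted spectrum
= max(2, 8) = 8

8


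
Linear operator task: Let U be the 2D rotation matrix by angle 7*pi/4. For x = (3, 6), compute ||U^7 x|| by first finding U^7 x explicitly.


U is a rotation by theta = 7*pi/4
U^7 = rotation by 7*theta = 49*pi/4 = 1*pi/4 (mod 2*pi)
cos(1*pi/4) = 0.7071, sin(1*pi/4) = 0.7071
U^7 x = (0.7071 * 3 - 0.7071 * 6, 0.7071 * 3 + 0.7071 * 6)
= (-2.1213, 6.3640)
||U^7 x|| = sqrt((-2.1213)^2 + 6.3640^2) = sqrt(45.0000) = 6.7082

6.7082


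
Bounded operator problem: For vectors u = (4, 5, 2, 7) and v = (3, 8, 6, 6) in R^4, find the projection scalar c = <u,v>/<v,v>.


Computing <u,v> = 4*3 + 5*8 + 2*6 + 7*6 = 106
Computing <v,v> = 3^2 + 8^2 + 6^2 + 6^2 = 145
Projection coefficient = 106/145 = 0.7310

0.7310


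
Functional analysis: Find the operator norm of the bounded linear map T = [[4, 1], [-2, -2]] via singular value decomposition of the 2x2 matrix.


A^T A = [[20, 8], [8, 5]]
trace(A^T A) = 25, det(A^T A) = 36
discriminant = 25^2 - 4*36 = 481
Largest eigenvalue of A^T A = (trace + sqrt(disc))/2 = 23.4659
||T|| = sqrt(23.4659) = 4.8442

4.8442


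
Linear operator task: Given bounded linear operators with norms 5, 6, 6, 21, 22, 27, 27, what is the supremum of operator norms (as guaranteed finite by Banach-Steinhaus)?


By the Uniform Boundedness Principle, the supremum of norms is finite.
sup_k ||T_k|| = max(5, 6, 6, 21, 22, 27, 27) = 27

27


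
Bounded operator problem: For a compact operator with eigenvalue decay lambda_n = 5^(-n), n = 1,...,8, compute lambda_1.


The eigenvalue formula gives lambda_1 = 1/5^1
= 1/5
= 0.2000

0.2000


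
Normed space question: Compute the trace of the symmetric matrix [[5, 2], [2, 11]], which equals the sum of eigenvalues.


For a self-adjoint (symmetric) matrix, the eigenvalues are real.
The sum of eigenvalues equals the trace of the matrix.
trace = 5 + 11 = 16

16


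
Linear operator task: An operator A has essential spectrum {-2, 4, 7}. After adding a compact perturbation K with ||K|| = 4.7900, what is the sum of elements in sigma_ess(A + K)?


By Weyl's theorem, the essential spectrum is invariant under compact perturbations.
sigma_ess(A + K) = sigma_ess(A) = {-2, 4, 7}
Sum = -2 + 4 + 7 = 9

9


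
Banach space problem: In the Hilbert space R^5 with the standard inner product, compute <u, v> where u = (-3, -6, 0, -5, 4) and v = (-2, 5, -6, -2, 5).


Computing the standard inner product <u, v> = sum u_i * v_i
= -3*-2 + -6*5 + 0*-6 + -5*-2 + 4*5
= 6 + -30 + 0 + 10 + 20
= 6

6


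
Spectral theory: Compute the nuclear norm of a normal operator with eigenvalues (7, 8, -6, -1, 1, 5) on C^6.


For a normal operator, singular values equal |eigenvalues|.
Trace norm = sum |lambda_i| = 7 + 8 + 6 + 1 + 1 + 5
= 28

28


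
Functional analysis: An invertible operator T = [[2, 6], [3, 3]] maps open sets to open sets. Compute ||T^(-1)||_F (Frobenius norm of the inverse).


det(T) = 2*3 - 6*3 = -12
T^(-1) = (1/-12) * [[3, -6], [-3, 2]] = [[-0.2500, 0.5000], [0.2500, -0.1667]]
||T^(-1)||_F^2 = (-0.2500)^2 + 0.5000^2 + 0.2500^2 + (-0.1667)^2 = 0.4028
||T^(-1)||_F = sqrt(0.4028) = 0.6346

0.6346


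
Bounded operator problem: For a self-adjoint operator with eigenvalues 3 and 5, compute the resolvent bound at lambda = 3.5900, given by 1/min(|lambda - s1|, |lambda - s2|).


dist(3.5900, {3, 5}) = min(|3.5900 - 3|, |3.5900 - 5|)
= min(0.5900, 1.4100) = 0.5900
Resolvent bound = 1/0.5900 = 1.6949

1.6949


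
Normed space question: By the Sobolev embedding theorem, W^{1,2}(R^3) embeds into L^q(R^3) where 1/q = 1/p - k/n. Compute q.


Using the Sobolev embedding formula: 1/q = 1/p - k/n
1/q = 1/2 - 1/3 = 1/6
q = 1/(1/6) = 6

6.0000


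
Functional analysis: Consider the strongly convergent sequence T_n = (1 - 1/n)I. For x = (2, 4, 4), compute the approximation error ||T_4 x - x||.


T_4 x - x = (1 - 1/4)x - x = -x/4
||x|| = sqrt(36) = 6.0000
||T_4 x - x|| = ||x||/4 = 6.0000/4 = 1.5000

1.5000


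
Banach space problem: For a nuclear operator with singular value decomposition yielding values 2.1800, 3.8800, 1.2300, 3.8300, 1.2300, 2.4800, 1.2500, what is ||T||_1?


The nuclear norm is the sum of all singular values.
||T||_1 = 2.1800 + 3.8800 + 1.2300 + 3.8300 + 1.2300 + 2.4800 + 1.2500
= 16.0800

16.0800


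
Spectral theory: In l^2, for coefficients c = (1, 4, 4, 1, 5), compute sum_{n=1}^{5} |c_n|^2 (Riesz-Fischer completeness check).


sum |c_n|^2 = 1^2 + 4^2 + 4^2 + 1^2 + 5^2
= 1 + 16 + 16 + 1 + 25
= 59

59


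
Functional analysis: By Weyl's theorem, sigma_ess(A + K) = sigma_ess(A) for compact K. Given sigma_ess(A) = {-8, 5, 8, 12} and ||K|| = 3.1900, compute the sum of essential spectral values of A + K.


By Weyl's theorem, the essential spectrum is invariant under compact perturbations.
sigma_ess(A + K) = sigma_ess(A) = {-8, 5, 8, 12}
Sum = -8 + 5 + 8 + 12 = 17

17


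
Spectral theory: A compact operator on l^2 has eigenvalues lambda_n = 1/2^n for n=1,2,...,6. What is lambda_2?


The eigenvalue formula gives lambda_2 = 1/2^2
= 1/4
= 0.2500

0.2500


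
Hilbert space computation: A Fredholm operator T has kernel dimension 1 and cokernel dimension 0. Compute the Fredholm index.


The Fredholm index is defined as ind(T) = dim(ker T) - dim(coker T)
= 1 - 0
= 1

1


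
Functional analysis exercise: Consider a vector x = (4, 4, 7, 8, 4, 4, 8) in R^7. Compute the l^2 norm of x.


The l^2 norm = (sum |x_i|^2)^(1/2)
Sum of 2th powers = 16 + 16 + 49 + 64 + 16 + 16 + 64 = 241
||x||_2 = (241)^(1/2) = 15.5242

15.5242


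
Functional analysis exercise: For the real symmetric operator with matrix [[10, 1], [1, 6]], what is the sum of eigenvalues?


For a self-adjoint (symmetric) matrix, the eigenvalues are real.
The sum of eigenvalues equals the trace of the matrix.
trace = 10 + 6 = 16

16


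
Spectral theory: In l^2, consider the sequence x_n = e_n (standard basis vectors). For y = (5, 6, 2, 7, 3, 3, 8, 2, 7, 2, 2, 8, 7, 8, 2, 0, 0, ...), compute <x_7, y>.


x_7 = e_7 is the standard basis vector with 1 in position 7.
<x_7, y> = y_7 = 8
As n -> infinity, <x_n, y> -> 0, confirming weak convergence of (x_n) to 0.

8


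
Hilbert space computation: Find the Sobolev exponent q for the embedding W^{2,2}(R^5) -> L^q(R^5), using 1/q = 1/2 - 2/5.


Using the Sobolev embedding formula: 1/q = 1/p - k/n
1/q = 1/2 - 2/5 = 1/10
q = 1/(1/10) = 10

10.0000


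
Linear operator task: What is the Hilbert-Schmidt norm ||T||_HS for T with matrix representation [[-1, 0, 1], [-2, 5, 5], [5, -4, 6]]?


The Hilbert-Schmidt norm is sqrt(sum of squares of all entries).
Sum of squares = (-1)^2 + 0^2 + 1^2 + (-2)^2 + 5^2 + 5^2 + 5^2 + (-4)^2 + 6^2
= 1 + 0 + 1 + 4 + 25 + 25 + 25 + 16 + 36 = 133
||T||_HS = sqrt(133) = 11.5326

11.5326


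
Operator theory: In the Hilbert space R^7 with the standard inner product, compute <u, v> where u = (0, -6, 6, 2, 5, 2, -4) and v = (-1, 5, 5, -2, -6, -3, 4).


Computing the standard inner product <u, v> = sum u_i * v_i
= 0*-1 + -6*5 + 6*5 + 2*-2 + 5*-6 + 2*-3 + -4*4
= 0 + -30 + 30 + -4 + -30 + -6 + -16
= -56

-56


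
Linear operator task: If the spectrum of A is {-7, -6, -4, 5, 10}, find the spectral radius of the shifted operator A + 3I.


Spectrum of A + 3I = {-4, -3, -1, 8, 13}
Spectral radius = max |lambda| over the shifted spectrum
= max(4, 3, 1, 8, 13) = 13

13


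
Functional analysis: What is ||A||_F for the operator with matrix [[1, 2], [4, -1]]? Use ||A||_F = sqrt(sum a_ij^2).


||A||_F^2 = sum a_ij^2
= 1^2 + 2^2 + 4^2 + (-1)^2
= 1 + 4 + 16 + 1 = 22
||A||_F = sqrt(22) = 4.6904

4.6904


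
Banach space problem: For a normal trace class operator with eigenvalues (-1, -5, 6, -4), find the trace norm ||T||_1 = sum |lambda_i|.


For a normal operator, singular values equal |eigenvalues|.
Trace norm = sum |lambda_i| = 1 + 5 + 6 + 4
= 16

16


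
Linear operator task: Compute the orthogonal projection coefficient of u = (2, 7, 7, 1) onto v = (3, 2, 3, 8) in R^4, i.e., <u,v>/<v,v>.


Computing <u,v> = 2*3 + 7*2 + 7*3 + 1*8 = 49
Computing <v,v> = 3^2 + 2^2 + 3^2 + 8^2 = 86
Projection coefficient = 49/86 = 0.5698

0.5698


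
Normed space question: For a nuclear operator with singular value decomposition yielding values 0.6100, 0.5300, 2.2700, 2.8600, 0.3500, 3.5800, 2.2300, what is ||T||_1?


The nuclear norm is the sum of all singular values.
||T||_1 = 0.6100 + 0.5300 + 2.2700 + 2.8600 + 0.3500 + 3.5800 + 2.2300
= 12.4300

12.4300


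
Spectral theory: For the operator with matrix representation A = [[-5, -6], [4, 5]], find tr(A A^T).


trace(A * A^T) = sum of squares of all entries
= (-5)^2 + (-6)^2 + 4^2 + 5^2
= 25 + 36 + 16 + 25
= 102

102


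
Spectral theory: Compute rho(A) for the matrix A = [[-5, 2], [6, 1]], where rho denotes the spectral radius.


For a 2x2 matrix, eigenvalues satisfy lambda^2 - (trace)*lambda + det = 0
trace = -5 + 1 = -4
det = -5*1 - 2*6 = -17
discriminant = (-4)^2 - 4*(-17) = 84
spectral radius = max |eigenvalue| = 6.5826

6.5826


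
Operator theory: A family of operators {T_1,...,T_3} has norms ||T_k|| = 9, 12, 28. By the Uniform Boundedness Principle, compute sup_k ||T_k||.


By the Uniform Boundedness Principle, the supremum of norms is finite.
sup_k ||T_k|| = max(9, 12, 28) = 28

28


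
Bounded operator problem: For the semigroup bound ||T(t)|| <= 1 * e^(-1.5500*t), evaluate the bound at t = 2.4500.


||T(2.4500)|| <= 1 * exp(-1.5500 * 2.4500)
= 1 * exp(-3.7975)
= 1 * 0.0224
= 0.0224

0.0224


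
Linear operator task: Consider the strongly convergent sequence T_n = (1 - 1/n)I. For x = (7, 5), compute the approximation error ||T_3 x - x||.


T_3 x - x = (1 - 1/3)x - x = -x/3
||x|| = sqrt(74) = 8.6023
||T_3 x - x|| = ||x||/3 = 8.6023/3 = 2.8674

2.8674


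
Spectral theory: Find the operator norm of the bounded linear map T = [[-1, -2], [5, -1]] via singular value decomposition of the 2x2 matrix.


A^T A = [[26, -3], [-3, 5]]
trace(A^T A) = 31, det(A^T A) = 121
discriminant = 31^2 - 4*121 = 477
Largest eigenvalue of A^T A = (trace + sqrt(disc))/2 = 26.4202
||T|| = sqrt(26.4202) = 5.1401

5.1401


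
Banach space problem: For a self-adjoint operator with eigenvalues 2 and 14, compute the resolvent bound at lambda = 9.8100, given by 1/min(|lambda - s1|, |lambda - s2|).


dist(9.8100, {2, 14}) = min(|9.8100 - 2|, |9.8100 - 14|)
= min(7.8100, 4.1900) = 4.1900
Resolvent bound = 1/4.1900 = 0.2387

0.2387


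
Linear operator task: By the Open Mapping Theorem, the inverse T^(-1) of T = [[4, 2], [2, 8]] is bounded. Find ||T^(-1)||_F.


det(T) = 4*8 - 2*2 = 28
T^(-1) = (1/28) * [[8, -2], [-2, 4]] = [[0.2857, -0.0714], [-0.0714, 0.1429]]
||T^(-1)||_F^2 = 0.2857^2 + (-0.0714)^2 + (-0.0714)^2 + 0.1429^2 = 0.1122
||T^(-1)||_F = sqrt(0.1122) = 0.3350

0.3350


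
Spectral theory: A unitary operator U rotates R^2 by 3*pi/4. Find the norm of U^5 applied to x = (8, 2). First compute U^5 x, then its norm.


U is a rotation by theta = 3*pi/4
U^5 = rotation by 5*theta = 15*pi/4 = 7*pi/4 (mod 2*pi)
cos(7*pi/4) = 0.7071, sin(7*pi/4) = -0.7071
U^5 x = (0.7071 * 8 - -0.7071 * 2, -0.7071 * 8 + 0.7071 * 2)
= (7.0711, -4.2426)
||U^5 x|| = sqrt(7.0711^2 + (-4.2426)^2) = sqrt(68.0000) = 8.2462

8.2462


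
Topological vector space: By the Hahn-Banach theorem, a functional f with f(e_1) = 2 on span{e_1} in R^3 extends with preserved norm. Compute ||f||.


The norm of f is given by ||f|| = sup_{||x||=1} |f(x)|.
On span{e_1}, ||e_1|| = 1, so ||f|| = |f(e_1)| / ||e_1||
= |2| / 1 = 2.0000

2.0000


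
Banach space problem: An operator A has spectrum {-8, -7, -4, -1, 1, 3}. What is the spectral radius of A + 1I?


Spectrum of A + 1I = {-7, -6, -3, 0, 2, 4}
Spectral radius = max |lambda| over the shifted spectrum
= max(7, 6, 3, 0, 2, 4) = 7

7


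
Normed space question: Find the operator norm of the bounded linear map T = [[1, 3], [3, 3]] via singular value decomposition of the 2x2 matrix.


A^T A = [[10, 12], [12, 18]]
trace(A^T A) = 28, det(A^T A) = 36
discriminant = 28^2 - 4*36 = 640
Largest eigenvalue of A^T A = (trace + sqrt(disc))/2 = 26.6491
||T|| = sqrt(26.6491) = 5.1623

5.1623


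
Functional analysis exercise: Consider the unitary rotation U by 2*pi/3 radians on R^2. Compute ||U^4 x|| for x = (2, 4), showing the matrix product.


U is a rotation by theta = 2*pi/3
U^4 = rotation by 4*theta = 8*pi/3 = 2*pi/3 (mod 2*pi)
cos(2*pi/3) = -0.5000, sin(2*pi/3) = 0.8660
U^4 x = (-0.5000 * 2 - 0.8660 * 4, 0.8660 * 2 + -0.5000 * 4)
= (-4.4641, -0.2679)
||U^4 x|| = sqrt((-4.4641)^2 + (-0.2679)^2) = sqrt(20.0000) = 4.4721

4.4721


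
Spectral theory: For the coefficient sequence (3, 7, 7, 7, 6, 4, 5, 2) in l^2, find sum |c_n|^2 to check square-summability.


sum |c_n|^2 = 3^2 + 7^2 + 7^2 + 7^2 + 6^2 + 4^2 + 5^2 + 2^2
= 9 + 49 + 49 + 49 + 36 + 16 + 25 + 4
= 237

237


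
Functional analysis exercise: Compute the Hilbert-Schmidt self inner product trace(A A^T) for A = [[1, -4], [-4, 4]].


trace(A * A^T) = sum of squares of all entries
= 1^2 + (-4)^2 + (-4)^2 + 4^2
= 1 + 16 + 16 + 16
= 49

49


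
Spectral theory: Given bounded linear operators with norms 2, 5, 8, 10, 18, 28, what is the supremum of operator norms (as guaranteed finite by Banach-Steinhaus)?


By the Uniform Boundedness Principle, the supremum of norms is finite.
sup_k ||T_k|| = max(2, 5, 8, 10, 18, 28) = 28

28


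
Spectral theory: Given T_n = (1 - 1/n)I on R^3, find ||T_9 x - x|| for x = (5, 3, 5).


T_9 x - x = (1 - 1/9)x - x = -x/9
||x|| = sqrt(59) = 7.6811
||T_9 x - x|| = ||x||/9 = 7.6811/9 = 0.8535

0.8535


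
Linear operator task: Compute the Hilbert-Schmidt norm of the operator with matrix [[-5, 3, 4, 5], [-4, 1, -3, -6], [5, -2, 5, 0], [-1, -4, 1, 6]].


The Hilbert-Schmidt norm is sqrt(sum of squares of all entries).
Sum of squares = (-5)^2 + 3^2 + 4^2 + 5^2 + (-4)^2 + 1^2 + (-3)^2 + (-6)^2 + 5^2 + (-2)^2 + 5^2 + 0^2 + (-1)^2 + (-4)^2 + 1^2 + 6^2
= 25 + 9 + 16 + 25 + 16 + 1 + 9 + 36 + 25 + 4 + 25 + 0 + 1 + 16 + 1 + 36 = 245
||T||_HS = sqrt(245) = 15.6525

15.6525


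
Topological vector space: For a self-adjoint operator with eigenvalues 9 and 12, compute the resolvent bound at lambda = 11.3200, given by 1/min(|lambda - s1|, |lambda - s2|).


dist(11.3200, {9, 12}) = min(|11.3200 - 9|, |11.3200 - 12|)
= min(2.3200, 0.6800) = 0.6800
Resolvent bound = 1/0.6800 = 1.4706

1.4706


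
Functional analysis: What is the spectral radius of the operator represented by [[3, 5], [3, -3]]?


For a 2x2 matrix, eigenvalues satisfy lambda^2 - (trace)*lambda + det = 0
trace = 3 + -3 = 0
det = 3*-3 - 5*3 = -24
discriminant = 0^2 - 4*(-24) = 96
spectral radius = max |eigenvalue| = 4.8990

4.8990


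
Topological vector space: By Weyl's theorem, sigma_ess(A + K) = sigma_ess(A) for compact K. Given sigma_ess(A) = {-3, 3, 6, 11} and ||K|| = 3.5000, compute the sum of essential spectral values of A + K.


By Weyl's theorem, the essential spectrum is invariant under compact perturbations.
sigma_ess(A + K) = sigma_ess(A) = {-3, 3, 6, 11}
Sum = -3 + 3 + 6 + 11 = 17

17


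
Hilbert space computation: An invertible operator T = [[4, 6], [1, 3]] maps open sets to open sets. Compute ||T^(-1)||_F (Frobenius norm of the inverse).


det(T) = 4*3 - 6*1 = 6
T^(-1) = (1/6) * [[3, -6], [-1, 4]] = [[0.5000, -1.0000], [-0.1667, 0.6667]]
||T^(-1)||_F^2 = 0.5000^2 + (-1.0000)^2 + (-0.1667)^2 + 0.6667^2 = 1.7222
||T^(-1)||_F = sqrt(1.7222) = 1.3123

1.3123


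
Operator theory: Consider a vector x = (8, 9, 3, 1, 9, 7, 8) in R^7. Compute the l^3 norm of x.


The l^3 norm = (sum |x_i|^3)^(1/3)
Sum of 3th powers = 512 + 729 + 27 + 1 + 729 + 343 + 512 = 2853
||x||_3 = (2853)^(1/3) = 14.1830

14.1830


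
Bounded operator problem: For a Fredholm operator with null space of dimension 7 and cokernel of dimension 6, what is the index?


The Fredholm index is defined as ind(T) = dim(ker T) - dim(coker T)
= 7 - 6
= 1

1


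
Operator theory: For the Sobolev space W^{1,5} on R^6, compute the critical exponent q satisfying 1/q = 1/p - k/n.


Using the Sobolev embedding formula: 1/q = 1/p - k/n
1/q = 1/5 - 1/6 = 1/30
q = 1/(1/30) = 30

30.0000


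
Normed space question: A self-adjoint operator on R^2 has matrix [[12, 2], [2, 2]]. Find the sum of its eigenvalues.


For a self-adjoint (symmetric) matrix, the eigenvalues are real.
The sum of eigenvalues equals the trace of the matrix.
trace = 12 + 2 = 14

14


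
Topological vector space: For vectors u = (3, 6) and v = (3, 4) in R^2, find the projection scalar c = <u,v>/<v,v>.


Computing <u,v> = 3*3 + 6*4 = 33
Computing <v,v> = 3^2 + 4^2 = 25
Projection coefficient = 33/25 = 1.3200

1.3200


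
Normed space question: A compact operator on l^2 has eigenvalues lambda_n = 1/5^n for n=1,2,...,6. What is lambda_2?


The eigenvalue formula gives lambda_2 = 1/5^2
= 1/25
= 0.0400

0.0400


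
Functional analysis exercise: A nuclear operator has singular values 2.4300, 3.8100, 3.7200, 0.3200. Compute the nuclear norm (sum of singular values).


The nuclear norm is the sum of all singular values.
||T||_1 = 2.4300 + 3.8100 + 3.7200 + 0.3200
= 10.2800

10.2800


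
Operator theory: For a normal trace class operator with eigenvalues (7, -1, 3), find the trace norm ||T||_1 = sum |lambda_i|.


For a normal operator, singular values equal |eigenvalues|.
Trace norm = sum |lambda_i| = 7 + 1 + 3
= 11

11


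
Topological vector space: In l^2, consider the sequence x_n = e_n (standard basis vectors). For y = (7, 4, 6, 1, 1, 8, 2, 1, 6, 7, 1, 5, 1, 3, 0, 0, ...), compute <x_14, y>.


x_14 = e_14 is the standard basis vector with 1 in position 14.
<x_14, y> = y_14 = 3
As n -> infinity, <x_n, y> -> 0, confirming weak convergence of (x_n) to 0.

3


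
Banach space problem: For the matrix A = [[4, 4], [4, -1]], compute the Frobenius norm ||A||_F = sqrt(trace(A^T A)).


||A||_F^2 = sum a_ij^2
= 4^2 + 4^2 + 4^2 + (-1)^2
= 16 + 16 + 16 + 1 = 49
||A||_F = sqrt(49) = 7.0000

7.0000


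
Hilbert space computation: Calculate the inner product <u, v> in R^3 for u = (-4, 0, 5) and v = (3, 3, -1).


Computing the standard inner product <u, v> = sum u_i * v_i
= -4*3 + 0*3 + 5*-1
= -12 + 0 + -5
= -17

-17


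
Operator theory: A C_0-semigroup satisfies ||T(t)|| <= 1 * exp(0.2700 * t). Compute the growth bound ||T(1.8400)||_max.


||T(1.8400)|| <= 1 * exp(0.2700 * 1.8400)
= 1 * exp(0.4968)
= 1 * 1.6435
= 1.6435

1.6435


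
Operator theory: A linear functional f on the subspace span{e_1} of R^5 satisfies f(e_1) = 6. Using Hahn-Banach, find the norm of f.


The norm of f is given by ||f|| = sup_{||x||=1} |f(x)|.
On span{e_1}, ||e_1|| = 1, so ||f|| = |f(e_1)| / ||e_1||
= |6| / 1 = 6.0000

6.0000


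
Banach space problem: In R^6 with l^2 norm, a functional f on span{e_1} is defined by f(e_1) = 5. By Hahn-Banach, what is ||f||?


The norm of f is given by ||f|| = sup_{||x||=1} |f(x)|.
On span{e_1}, ||e_1|| = 1, so ||f|| = |f(e_1)| / ||e_1||
= |5| / 1 = 5.0000

5.0000


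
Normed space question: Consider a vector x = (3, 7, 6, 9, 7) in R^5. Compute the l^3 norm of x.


The l^3 norm = (sum |x_i|^3)^(1/3)
Sum of 3th powers = 27 + 343 + 216 + 729 + 343 = 1658
||x||_3 = (1658)^(1/3) = 11.8357

11.8357


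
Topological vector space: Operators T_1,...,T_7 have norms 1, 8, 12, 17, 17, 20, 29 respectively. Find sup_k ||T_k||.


By the Uniform Boundedness Principle, the supremum of norms is finite.
sup_k ||T_k|| = max(1, 8, 12, 17, 17, 20, 29) = 29

29


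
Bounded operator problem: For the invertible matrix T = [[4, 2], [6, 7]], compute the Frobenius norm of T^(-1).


det(T) = 4*7 - 2*6 = 16
T^(-1) = (1/16) * [[7, -2], [-6, 4]] = [[0.4375, -0.1250], [-0.3750, 0.2500]]
||T^(-1)||_F^2 = 0.4375^2 + (-0.1250)^2 + (-0.3750)^2 + 0.2500^2 = 0.4102
||T^(-1)||_F = sqrt(0.4102) = 0.6404

0.6404


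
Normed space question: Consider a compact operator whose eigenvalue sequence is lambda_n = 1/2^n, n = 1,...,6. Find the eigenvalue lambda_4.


The eigenvalue formula gives lambda_4 = 1/2^4
= 1/16
= 0.0625

0.0625


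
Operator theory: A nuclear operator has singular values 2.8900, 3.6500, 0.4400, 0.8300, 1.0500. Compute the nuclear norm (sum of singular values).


The nuclear norm is the sum of all singular values.
||T||_1 = 2.8900 + 3.6500 + 0.4400 + 0.8300 + 1.0500
= 8.8600

8.8600


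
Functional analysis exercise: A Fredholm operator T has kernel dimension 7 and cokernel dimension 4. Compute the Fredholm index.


The Fredholm index is defined as ind(T) = dim(ker T) - dim(coker T)
= 7 - 4
= 3

3


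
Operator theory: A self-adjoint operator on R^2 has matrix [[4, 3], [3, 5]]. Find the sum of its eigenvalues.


For a self-adjoint (symmetric) matrix, the eigenvalues are real.
The sum of eigenvalues equals the trace of the matrix.
trace = 4 + 5 = 9

9


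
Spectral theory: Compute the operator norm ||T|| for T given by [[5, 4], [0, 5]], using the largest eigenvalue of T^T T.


A^T A = [[25, 20], [20, 41]]
trace(A^T A) = 66, det(A^T A) = 625
discriminant = 66^2 - 4*625 = 1856
Largest eigenvalue of A^T A = (trace + sqrt(disc))/2 = 54.5407
||T|| = sqrt(54.5407) = 7.3852

7.3852


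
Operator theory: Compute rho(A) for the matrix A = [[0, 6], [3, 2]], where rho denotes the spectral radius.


For a 2x2 matrix, eigenvalues satisfy lambda^2 - (trace)*lambda + det = 0
trace = 0 + 2 = 2
det = 0*2 - 6*3 = -18
discriminant = 2^2 - 4*(-18) = 76
spectral radius = max |eigenvalue| = 5.3589

5.3589


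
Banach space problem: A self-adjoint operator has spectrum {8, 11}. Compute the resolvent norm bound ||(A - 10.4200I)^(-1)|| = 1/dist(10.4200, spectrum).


dist(10.4200, {8, 11}) = min(|10.4200 - 8|, |10.4200 - 11|)
= min(2.4200, 0.5800) = 0.5800
Resolvent bound = 1/0.5800 = 1.7241

1.7241


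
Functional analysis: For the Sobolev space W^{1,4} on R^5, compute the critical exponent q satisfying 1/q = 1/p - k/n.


Using the Sobolev embedding formula: 1/q = 1/p - k/n
1/q = 1/4 - 1/5 = 1/20
q = 1/(1/20) = 20

20.0000


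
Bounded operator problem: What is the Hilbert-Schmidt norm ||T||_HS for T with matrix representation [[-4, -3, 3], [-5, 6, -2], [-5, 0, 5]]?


The Hilbert-Schmidt norm is sqrt(sum of squares of all entries).
Sum of squares = (-4)^2 + (-3)^2 + 3^2 + (-5)^2 + 6^2 + (-2)^2 + (-5)^2 + 0^2 + 5^2
= 16 + 9 + 9 + 25 + 36 + 4 + 25 + 0 + 25 = 149
||T||_HS = sqrt(149) = 12.2066

12.2066


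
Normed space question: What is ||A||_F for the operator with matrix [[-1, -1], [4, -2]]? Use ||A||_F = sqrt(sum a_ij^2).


||A||_F^2 = sum a_ij^2
= (-1)^2 + (-1)^2 + 4^2 + (-2)^2
= 1 + 1 + 16 + 4 = 22
||A||_F = sqrt(22) = 4.6904

4.6904


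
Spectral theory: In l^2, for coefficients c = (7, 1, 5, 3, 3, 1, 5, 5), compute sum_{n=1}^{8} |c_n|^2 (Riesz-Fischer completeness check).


sum |c_n|^2 = 7^2 + 1^2 + 5^2 + 3^2 + 3^2 + 1^2 + 5^2 + 5^2
= 49 + 1 + 25 + 9 + 9 + 1 + 25 + 25
= 144

144


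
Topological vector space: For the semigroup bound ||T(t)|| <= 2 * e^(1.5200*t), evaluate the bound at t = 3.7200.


||T(3.7200)|| <= 2 * exp(1.5200 * 3.7200)
= 2 * exp(5.6544)
= 2 * 285.5451
= 571.0902

571.0902


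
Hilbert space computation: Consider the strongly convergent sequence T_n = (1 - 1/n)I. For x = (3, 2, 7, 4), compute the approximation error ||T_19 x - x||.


T_19 x - x = (1 - 1/19)x - x = -x/19
||x|| = sqrt(78) = 8.8318
||T_19 x - x|| = ||x||/19 = 8.8318/19 = 0.4648

0.4648


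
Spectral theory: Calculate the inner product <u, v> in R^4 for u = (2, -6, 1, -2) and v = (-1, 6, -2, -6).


Computing the standard inner product <u, v> = sum u_i * v_i
= 2*-1 + -6*6 + 1*-2 + -2*-6
= -2 + -36 + -2 + 12
= -28

-28


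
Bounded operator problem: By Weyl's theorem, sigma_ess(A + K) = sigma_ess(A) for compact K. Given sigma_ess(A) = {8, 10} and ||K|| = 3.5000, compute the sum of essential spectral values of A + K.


By Weyl's theorem, the essential spectrum is invariant under compact perturbations.
sigma_ess(A + K) = sigma_ess(A) = {8, 10}
Sum = 8 + 10 = 18

18


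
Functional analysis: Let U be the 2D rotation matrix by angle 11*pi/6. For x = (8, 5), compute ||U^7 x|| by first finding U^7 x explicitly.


U is a rotation by theta = 11*pi/6
U^7 = rotation by 7*theta = 77*pi/6 = 5*pi/6 (mod 2*pi)
cos(5*pi/6) = -0.8660, sin(5*pi/6) = 0.5000
U^7 x = (-0.8660 * 8 - 0.5000 * 5, 0.5000 * 8 + -0.8660 * 5)
= (-9.4282, -0.3301)
||U^7 x|| = sqrt((-9.4282)^2 + (-0.3301)^2) = sqrt(89.0000) = 9.4340

9.4340


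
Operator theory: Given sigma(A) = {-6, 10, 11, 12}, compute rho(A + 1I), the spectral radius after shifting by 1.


Spectrum of A + 1I = {-5, 11, 12, 13}
Spectral radius = max |lambda| over the shifted spectrum
= max(5, 11, 12, 13) = 13

13


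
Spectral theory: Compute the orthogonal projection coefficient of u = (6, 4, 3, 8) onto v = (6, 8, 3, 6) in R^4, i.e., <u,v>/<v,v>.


Computing <u,v> = 6*6 + 4*8 + 3*3 + 8*6 = 125
Computing <v,v> = 6^2 + 8^2 + 3^2 + 6^2 = 145
Projection coefficient = 125/145 = 0.8621

0.8621


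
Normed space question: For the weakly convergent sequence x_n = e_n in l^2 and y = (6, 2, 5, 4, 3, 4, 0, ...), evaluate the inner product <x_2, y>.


x_2 = e_2 is the standard basis vector with 1 in position 2.
<x_2, y> = y_2 = 2
As n -> infinity, <x_n, y> -> 0, confirming weak convergence of (x_n) to 0.

2


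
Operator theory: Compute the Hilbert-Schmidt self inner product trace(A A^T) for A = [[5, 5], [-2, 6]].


trace(A * A^T) = sum of squares of all entries
= 5^2 + 5^2 + (-2)^2 + 6^2
= 25 + 25 + 4 + 36
= 90

90


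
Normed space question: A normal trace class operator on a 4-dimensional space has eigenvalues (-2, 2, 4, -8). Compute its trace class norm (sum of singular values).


For a normal operator, singular values equal |eigenvalues|.
Trace norm = sum |lambda_i| = 2 + 2 + 4 + 8
= 16

16


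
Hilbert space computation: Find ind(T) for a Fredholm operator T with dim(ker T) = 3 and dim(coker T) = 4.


The Fredholm index is defined as ind(T) = dim(ker T) - dim(coker T)
= 3 - 4
= -1

-1


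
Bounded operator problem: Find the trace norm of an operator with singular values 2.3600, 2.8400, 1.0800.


The nuclear norm is the sum of all singular values.
||T||_1 = 2.3600 + 2.8400 + 1.0800
= 6.2800

6.2800


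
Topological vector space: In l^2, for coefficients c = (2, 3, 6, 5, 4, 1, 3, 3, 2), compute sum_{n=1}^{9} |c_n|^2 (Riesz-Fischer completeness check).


sum |c_n|^2 = 2^2 + 3^2 + 6^2 + 5^2 + 4^2 + 1^2 + 3^2 + 3^2 + 2^2
= 4 + 9 + 36 + 25 + 16 + 1 + 9 + 9 + 4
= 113

113


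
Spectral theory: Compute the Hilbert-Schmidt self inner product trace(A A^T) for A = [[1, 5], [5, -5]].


trace(A * A^T) = sum of squares of all entries
= 1^2 + 5^2 + 5^2 + (-5)^2
= 1 + 25 + 25 + 25
= 76

76


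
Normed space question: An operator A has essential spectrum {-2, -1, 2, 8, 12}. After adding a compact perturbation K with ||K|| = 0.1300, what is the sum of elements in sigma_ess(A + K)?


By Weyl's theorem, the essential spectrum is invariant under compact perturbations.
sigma_ess(A + K) = sigma_ess(A) = {-2, -1, 2, 8, 12}
Sum = -2 + -1 + 2 + 8 + 12 = 19

19
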